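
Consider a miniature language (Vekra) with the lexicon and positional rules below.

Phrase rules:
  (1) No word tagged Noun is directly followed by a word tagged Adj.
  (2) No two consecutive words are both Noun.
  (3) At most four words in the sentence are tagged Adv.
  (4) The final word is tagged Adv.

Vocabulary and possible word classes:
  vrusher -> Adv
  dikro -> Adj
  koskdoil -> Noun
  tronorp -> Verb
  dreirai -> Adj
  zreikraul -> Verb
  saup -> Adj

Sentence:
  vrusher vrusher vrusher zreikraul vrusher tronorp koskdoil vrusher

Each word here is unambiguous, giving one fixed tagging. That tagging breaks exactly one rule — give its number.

Fixed tagging: Adv Adv Adv Verb Adv Verb Noun Adv.
Rule check: R1 ✓, R2 ✓, R3 ✗, R4 ✓.
Only rule 3 fails.

3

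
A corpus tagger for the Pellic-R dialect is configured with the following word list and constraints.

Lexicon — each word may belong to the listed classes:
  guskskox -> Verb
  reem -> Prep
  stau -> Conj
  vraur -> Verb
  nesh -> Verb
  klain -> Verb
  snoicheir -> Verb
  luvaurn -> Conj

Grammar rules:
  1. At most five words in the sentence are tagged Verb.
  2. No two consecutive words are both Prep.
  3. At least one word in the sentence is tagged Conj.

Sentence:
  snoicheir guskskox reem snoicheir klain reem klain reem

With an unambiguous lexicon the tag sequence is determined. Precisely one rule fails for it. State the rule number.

Fixed tagging: Verb Verb Prep Verb Verb Prep Verb Prep.
Rule check: R1 holds, R2 holds, R3 violated.
Only rule 3 fails.

3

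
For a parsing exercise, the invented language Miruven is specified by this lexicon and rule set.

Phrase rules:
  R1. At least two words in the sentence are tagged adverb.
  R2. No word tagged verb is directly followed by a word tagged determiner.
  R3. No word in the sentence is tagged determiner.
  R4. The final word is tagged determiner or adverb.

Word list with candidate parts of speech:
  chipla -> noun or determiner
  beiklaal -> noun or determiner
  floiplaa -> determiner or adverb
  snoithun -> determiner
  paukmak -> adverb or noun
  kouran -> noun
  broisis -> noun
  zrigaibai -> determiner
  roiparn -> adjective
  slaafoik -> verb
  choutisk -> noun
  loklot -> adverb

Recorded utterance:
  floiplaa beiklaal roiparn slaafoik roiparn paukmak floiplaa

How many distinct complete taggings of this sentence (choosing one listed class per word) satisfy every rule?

Candidates per position — 1:floiplaa {determiner,adverb}; 2:beiklaal {noun,determiner}; 3:roiparn {adjective}; 4:slaafoik {verb}; 5:roiparn {adjective}; 6:paukmak {adverb,noun}; 7:floiplaa {determiner,adverb}.
There are 16 candidate sequences in total.
The sequences that satisfy every rule: adverb noun adjective verb adjective adverb adverb; adverb noun adjective verb adjective noun adverb.
Count = 2.

2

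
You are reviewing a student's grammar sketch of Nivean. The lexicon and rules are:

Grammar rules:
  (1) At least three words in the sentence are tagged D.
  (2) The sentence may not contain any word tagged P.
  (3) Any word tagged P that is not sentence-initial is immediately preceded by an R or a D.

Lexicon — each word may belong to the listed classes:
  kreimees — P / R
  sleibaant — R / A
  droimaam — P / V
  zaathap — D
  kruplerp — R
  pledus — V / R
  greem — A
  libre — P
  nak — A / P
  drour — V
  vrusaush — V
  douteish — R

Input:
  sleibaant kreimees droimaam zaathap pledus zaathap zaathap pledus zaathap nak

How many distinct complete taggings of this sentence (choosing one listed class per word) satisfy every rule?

8

Candidates per position — 1:sleibaant {R,A}; 2:kreimees {P,R}; 3:droimaam {P,V}; 4:zaathap {D}; 5:pledus {V,R}; 6:zaathap {D}; 7:zaathap {D}; 8:pledus {V,R}; 9:zaathap {D}; 10:nak {A,P}.
There are 64 candidate sequences in total.
Checking each against the rules leaves 8 sequences.
Count = 8.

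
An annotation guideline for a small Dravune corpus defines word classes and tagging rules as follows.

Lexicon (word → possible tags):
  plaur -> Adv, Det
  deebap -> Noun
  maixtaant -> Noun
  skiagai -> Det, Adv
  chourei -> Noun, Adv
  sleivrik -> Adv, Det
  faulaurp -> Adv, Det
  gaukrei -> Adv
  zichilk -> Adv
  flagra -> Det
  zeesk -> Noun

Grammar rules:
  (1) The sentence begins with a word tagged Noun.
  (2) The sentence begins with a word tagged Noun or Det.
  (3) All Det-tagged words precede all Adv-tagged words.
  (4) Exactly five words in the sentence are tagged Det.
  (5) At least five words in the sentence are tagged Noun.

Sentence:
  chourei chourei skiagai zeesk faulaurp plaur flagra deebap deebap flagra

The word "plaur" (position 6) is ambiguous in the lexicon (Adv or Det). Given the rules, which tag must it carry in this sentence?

Candidates per position — 1:chourei {Noun,Adv}; 2:chourei {Noun,Adv}; 3:skiagai {Det,Adv}; 4:zeesk {Noun}; 5:faulaurp {Adv,Det}; 6:plaur {Adv,Det}; 7:flagra {Det}; 8:deebap {Noun}; 9:deebap {Noun}; 10:flagra {Det}.
Position 1: Adv is ruled out by rule 1; that leaves Noun.
Position 2: Adv is ruled out by rule 3; that leaves Noun.
Position 3: Adv is ruled out by rule 3; that leaves Det.
Position 5: Adv is ruled out by rule 3; that leaves Det.
Position 6: Adv is ruled out by rule 3; that leaves Det.
The only consistent sequence is: Noun Noun Det Noun Det Det Det Noun Noun Det.
Rule-by-rule: rule 1 satisfied; rule 2 satisfied; rule 3 satisfied; rule 4 satisfied; rule 5 satisfied.

Det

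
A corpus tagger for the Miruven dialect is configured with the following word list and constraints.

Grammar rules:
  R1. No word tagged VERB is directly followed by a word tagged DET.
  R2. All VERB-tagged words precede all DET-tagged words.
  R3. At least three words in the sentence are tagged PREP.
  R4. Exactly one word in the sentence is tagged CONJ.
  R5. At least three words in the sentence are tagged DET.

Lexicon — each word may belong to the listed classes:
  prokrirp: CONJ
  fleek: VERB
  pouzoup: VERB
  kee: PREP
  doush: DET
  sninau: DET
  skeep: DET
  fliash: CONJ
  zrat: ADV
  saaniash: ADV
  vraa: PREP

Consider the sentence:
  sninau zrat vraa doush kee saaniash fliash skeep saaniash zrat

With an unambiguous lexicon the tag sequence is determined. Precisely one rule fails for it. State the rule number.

3

Fixed tagging: DET ADV PREP DET PREP ADV CONJ DET ADV ADV.
Checking each rule: R1 holds, R2 holds, R3 violated, R4 holds, R5 holds.
Only rule 3 fails.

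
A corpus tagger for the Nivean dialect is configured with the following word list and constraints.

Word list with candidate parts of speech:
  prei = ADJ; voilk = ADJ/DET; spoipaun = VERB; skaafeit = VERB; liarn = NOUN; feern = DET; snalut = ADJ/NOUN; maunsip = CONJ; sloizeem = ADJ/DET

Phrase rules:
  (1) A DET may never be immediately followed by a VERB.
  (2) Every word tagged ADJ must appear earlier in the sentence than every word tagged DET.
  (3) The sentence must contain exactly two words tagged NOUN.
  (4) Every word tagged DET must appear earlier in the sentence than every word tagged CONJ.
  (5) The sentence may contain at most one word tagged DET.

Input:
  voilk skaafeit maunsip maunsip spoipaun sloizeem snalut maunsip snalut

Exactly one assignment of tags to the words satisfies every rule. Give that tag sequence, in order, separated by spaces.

Candidates per position — 1:voilk {ADJ,DET}; 2:skaafeit {VERB}; 3:maunsip {CONJ}; 4:maunsip {CONJ}; 5:spoipaun {VERB}; 6:sloizeem {ADJ,DET}; 7:snalut {ADJ,NOUN}; 8:maunsip {CONJ}; 9:snalut {ADJ,NOUN}.
Position 1: tagging it DET would leave rule 1 unsatisfiable, so it must be ADJ.
Position 6: tagging it DET would leave rule 4 unsatisfiable, so it must be ADJ.
Position 7: tagging it ADJ would leave rule 3 unsatisfiable, so it must be NOUN.
Position 9: tagging it ADJ would leave rule 3 unsatisfiable, so it must be NOUN.
So the tagging must be: ADJ VERB CONJ CONJ VERB ADJ NOUN CONJ NOUN.
Checking: rule 1 holds; rule 2 holds; rule 3 holds; rule 4 holds; rule 5 holds.

ADJ VERB CONJ CONJ VERB ADJ NOUN CONJ NOUN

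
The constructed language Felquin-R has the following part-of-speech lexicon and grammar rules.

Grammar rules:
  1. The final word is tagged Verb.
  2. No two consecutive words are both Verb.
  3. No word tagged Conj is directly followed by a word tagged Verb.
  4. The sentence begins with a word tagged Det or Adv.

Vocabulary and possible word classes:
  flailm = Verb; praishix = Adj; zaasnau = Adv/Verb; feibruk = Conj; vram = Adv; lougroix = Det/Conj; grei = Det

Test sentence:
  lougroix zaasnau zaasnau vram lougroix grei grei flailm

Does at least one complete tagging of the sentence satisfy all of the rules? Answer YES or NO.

YES

Candidates per position — 1:lougroix {Det,Conj}; 2:zaasnau {Adv,Verb}; 3:zaasnau {Adv,Verb}; 4:vram {Adv}; 5:lougroix {Det,Conj}; 6:grei {Det}; 7:grei {Det}; 8:flailm {Verb}.
One satisfying assignment: Det Adv Adv Adv Det Det Det Verb.
Checking: rule 1 ok; rule 2 ok; rule 3 ok; rule 4 ok.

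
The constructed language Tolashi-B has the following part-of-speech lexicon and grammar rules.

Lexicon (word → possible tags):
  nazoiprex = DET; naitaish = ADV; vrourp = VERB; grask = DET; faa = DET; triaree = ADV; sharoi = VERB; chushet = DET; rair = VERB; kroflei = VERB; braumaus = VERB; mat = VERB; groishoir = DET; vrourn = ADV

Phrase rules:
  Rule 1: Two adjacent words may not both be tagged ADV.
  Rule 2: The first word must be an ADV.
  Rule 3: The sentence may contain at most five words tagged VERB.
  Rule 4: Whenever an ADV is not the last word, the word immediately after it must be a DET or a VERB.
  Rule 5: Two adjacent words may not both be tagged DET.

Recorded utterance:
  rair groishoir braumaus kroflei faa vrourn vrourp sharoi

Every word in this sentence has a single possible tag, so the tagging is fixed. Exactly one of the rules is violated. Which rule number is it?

2

Fixed tagging: VERB DET VERB VERB DET ADV VERB VERB.
Applying the rules: R1 ✓, R2 ✗, R3 ✓, R4 ✓, R5 ✓.
Only rule 2 fails.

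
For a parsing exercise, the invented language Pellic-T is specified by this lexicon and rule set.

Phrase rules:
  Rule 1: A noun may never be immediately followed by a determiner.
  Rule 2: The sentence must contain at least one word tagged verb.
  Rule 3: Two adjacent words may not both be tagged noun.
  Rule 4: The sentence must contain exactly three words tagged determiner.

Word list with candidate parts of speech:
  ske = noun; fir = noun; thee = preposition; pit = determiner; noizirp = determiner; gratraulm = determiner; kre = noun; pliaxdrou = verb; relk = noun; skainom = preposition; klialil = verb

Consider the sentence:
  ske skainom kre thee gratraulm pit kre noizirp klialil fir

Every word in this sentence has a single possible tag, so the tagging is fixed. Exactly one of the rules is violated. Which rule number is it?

Fixed tagging: noun preposition noun preposition determiner determiner noun determiner verb noun.
Checking each rule: R1 ✗, R2 ✓, R3 ✓, R4 ✓.
Only rule 1 fails.

1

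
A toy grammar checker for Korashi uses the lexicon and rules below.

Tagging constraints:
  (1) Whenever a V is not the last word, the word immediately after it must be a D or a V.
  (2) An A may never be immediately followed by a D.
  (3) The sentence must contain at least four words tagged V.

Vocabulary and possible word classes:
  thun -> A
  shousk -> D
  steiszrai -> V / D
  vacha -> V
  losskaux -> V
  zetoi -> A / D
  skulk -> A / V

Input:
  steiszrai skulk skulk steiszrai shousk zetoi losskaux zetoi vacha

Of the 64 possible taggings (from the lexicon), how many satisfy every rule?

10

Candidates per position — 1:steiszrai {V,D}; 2:skulk {A,V}; 3:skulk {A,V}; 4:steiszrai {V,D}; 5:shousk {D}; 6:zetoi {A,D}; 7:losskaux {V}; 8:zetoi {A,D}; 9:vacha {V}.
There are 64 candidate sequences in total.
Checking each against the rules leaves 10 sequences.
Count = 10.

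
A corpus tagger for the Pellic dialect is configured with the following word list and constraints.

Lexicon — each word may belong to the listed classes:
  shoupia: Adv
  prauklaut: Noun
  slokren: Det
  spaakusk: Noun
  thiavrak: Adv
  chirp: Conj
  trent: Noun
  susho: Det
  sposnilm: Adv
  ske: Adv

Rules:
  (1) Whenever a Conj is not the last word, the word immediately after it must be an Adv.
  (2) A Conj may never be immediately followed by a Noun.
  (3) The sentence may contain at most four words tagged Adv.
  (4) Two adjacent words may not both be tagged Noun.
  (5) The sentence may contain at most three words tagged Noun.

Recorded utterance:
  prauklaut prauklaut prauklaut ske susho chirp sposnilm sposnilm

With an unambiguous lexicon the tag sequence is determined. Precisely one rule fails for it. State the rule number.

Fixed tagging: Noun Noun Noun Adv Det Conj Adv Adv.
Rule check: R1 holds, R2 holds, R3 holds, R4 violated, R5 holds.
Only rule 4 fails.

4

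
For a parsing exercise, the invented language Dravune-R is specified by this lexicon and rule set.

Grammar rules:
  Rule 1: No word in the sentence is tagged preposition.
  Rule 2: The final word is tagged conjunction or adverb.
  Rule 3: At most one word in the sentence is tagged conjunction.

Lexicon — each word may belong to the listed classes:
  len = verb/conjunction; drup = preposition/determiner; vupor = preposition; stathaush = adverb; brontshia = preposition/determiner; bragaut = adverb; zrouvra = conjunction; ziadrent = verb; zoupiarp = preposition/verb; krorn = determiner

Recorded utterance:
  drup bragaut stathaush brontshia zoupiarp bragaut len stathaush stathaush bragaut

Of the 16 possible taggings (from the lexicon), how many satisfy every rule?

Candidates per position — 1:drup {preposition,determiner}; 2:bragaut {adverb}; 3:stathaush {adverb}; 4:brontshia {preposition,determiner}; 5:zoupiarp {preposition,verb}; 6:bragaut {adverb}; 7:len {verb,conjunction}; 8:stathaush {adverb}; 9:stathaush {adverb}; 10:bragaut {adverb}.
There are 16 candidate sequences in total.
The sequences that satisfy every rule: determiner adverb adverb determiner verb adverb verb adverb adverb adverb; determiner adverb adverb determiner verb adverb conjunction adverb adverb adverb.
Count = 2.

2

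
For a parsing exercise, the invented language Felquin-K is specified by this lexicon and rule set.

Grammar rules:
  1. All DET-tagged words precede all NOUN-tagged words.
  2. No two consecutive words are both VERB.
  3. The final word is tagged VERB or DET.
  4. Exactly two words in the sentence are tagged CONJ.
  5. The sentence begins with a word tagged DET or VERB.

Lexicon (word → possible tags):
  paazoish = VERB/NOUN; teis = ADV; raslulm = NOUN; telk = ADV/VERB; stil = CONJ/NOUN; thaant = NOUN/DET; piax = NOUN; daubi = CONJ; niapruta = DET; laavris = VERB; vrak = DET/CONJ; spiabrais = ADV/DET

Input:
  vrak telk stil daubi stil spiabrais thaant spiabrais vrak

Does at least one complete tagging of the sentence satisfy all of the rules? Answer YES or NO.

Candidates per position — 1:vrak {DET,CONJ}; 2:telk {ADV,VERB}; 3:stil {CONJ,NOUN}; 4:daubi {CONJ}; 5:stil {CONJ,NOUN}; 6:spiabrais {ADV,DET}; 7:thaant {NOUN,DET}; 8:spiabrais {ADV,DET}; 9:vrak {DET,CONJ}.
Every candidate sequence violates at least one rule; no consistent tagging exists.

NO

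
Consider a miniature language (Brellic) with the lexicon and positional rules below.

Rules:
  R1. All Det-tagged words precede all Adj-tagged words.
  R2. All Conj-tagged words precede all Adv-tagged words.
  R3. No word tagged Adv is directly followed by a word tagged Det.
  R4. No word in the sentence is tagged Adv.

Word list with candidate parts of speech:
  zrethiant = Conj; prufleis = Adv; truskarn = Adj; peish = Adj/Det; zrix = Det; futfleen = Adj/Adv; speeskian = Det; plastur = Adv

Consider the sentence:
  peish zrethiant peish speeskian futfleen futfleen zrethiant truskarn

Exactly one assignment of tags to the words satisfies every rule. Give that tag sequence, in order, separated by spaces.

Det Conj Det Det Adj Adj Conj Adj

Candidates per position — 1:peish {Adj,Det}; 2:zrethiant {Conj}; 3:peish {Adj,Det}; 4:speeskian {Det}; 5:futfleen {Adj,Adv}; 6:futfleen {Adj,Adv}; 7:zrethiant {Conj}; 8:truskarn {Adj}.
Position 1: Adj is ruled out by rule 1; that leaves Det.
Position 3: Adj is ruled out by rule 1; that leaves Det.
Position 5: Adv is ruled out by rule 2; that leaves Adj.
Position 6: Adv is ruled out by rule 2; that leaves Adj.
That leaves exactly one tagging: Det Conj Det Det Adj Adj Conj Adj.
Verifying each rule — rule 1 satisfied; rule 2 satisfied; rule 3 satisfied; rule 4 satisfied.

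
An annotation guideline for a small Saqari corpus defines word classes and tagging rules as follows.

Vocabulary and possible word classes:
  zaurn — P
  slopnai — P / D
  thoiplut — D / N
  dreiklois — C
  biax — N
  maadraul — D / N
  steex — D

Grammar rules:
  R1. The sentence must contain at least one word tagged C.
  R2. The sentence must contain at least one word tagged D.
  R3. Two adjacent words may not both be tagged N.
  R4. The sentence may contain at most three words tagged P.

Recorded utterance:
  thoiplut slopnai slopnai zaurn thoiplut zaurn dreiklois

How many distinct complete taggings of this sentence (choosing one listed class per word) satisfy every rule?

Candidates per position — 1:thoiplut {D,N}; 2:slopnai {P,D}; 3:slopnai {P,D}; 4:zaurn {P}; 5:thoiplut {D,N}; 6:zaurn {P}; 7:dreiklois {C}.
There are 16 candidate sequences in total.
Checking each against the rules leaves 12 sequences.
Count = 12.

12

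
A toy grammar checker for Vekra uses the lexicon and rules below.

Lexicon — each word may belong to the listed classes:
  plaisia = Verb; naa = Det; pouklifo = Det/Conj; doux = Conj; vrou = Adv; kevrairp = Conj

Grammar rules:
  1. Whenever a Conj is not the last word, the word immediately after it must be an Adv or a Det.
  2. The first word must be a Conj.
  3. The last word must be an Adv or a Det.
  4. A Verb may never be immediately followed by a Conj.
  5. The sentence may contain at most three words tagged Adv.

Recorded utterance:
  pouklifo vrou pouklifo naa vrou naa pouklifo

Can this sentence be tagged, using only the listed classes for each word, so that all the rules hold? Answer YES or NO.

YES

Candidates per position — 1:pouklifo {Det,Conj}; 2:vrou {Adv}; 3:pouklifo {Det,Conj}; 4:naa {Det}; 5:vrou {Adv}; 6:naa {Det}; 7:pouklifo {Det,Conj}.
One satisfying assignment: Conj Adv Conj Det Adv Det Det.
Check: rule 1 ✓; rule 2 ✓; rule 3 ✓; rule 4 ✓; rule 5 ✓.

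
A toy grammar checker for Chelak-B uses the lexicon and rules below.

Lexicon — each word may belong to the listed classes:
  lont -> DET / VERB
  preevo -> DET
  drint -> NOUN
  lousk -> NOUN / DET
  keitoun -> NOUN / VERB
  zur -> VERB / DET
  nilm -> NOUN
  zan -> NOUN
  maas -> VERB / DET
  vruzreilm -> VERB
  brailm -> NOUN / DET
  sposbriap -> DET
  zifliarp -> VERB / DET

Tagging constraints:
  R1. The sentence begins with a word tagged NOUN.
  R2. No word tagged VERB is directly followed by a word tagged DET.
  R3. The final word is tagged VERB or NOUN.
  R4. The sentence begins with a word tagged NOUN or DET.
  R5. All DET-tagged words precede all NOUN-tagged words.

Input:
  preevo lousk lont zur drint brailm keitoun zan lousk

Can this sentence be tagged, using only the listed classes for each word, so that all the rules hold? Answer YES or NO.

NO

Candidates per position — 1:preevo {DET}; 2:lousk {NOUN,DET}; 3:lont {DET,VERB}; 4:zur {VERB,DET}; 5:drint {NOUN}; 6:brailm {NOUN,DET}; 7:keitoun {NOUN,VERB}; 8:zan {NOUN}; 9:lousk {NOUN,DET}.
Rule 1 cannot be satisfied by any choice of tags from the lexicon.
So there is no consistent tagging.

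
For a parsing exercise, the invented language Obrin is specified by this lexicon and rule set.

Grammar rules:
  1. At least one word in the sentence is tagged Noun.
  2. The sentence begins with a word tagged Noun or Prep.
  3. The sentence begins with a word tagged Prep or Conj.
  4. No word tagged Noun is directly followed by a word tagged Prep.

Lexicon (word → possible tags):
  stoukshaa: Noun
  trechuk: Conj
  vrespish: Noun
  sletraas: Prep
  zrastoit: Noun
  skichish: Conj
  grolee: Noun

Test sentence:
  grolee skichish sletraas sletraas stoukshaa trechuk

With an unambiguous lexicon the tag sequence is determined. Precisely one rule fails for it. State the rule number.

Fixed tagging: Noun Conj Prep Prep Noun Conj.
Applying the rules: R1 ok, R2 ok, R3 fails, R4 ok.
Only rule 3 fails.

3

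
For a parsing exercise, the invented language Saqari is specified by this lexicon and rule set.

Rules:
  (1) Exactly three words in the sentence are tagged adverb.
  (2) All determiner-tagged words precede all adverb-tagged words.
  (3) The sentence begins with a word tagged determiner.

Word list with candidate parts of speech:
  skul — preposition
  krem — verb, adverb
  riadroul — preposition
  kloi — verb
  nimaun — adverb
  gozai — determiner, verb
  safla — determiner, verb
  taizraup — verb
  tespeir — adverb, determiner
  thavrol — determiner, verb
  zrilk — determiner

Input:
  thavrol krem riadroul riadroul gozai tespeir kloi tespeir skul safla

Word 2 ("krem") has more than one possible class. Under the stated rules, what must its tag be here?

Candidates per position — 1:thavrol {determiner,verb}; 2:krem {verb,adverb}; 3:riadroul {preposition}; 4:riadroul {preposition}; 5:gozai {determiner,verb}; 6:tespeir {adverb,determiner}; 7:kloi {verb}; 8:tespeir {adverb,determiner}; 9:skul {preposition}; 10:safla {determiner,verb}.
At position 1, choosing verb makes rule 3 impossible to satisfy; hence determiner.
At position 2, choosing verb makes rule 1 impossible to satisfy; hence adverb.
At position 5, choosing determiner makes rule 2 impossible to satisfy; hence verb.
At position 6, choosing determiner makes rule 1 impossible to satisfy; hence adverb.
At position 8, choosing determiner makes rule 1 impossible to satisfy; hence adverb.
At position 10, choosing determiner makes rule 2 impossible to satisfy; hence verb.
The unique satisfying tagging is: determiner adverb preposition preposition verb adverb verb adverb preposition verb.
Rule-by-rule: rule 1 holds; rule 2 holds; rule 3 holds.

adverb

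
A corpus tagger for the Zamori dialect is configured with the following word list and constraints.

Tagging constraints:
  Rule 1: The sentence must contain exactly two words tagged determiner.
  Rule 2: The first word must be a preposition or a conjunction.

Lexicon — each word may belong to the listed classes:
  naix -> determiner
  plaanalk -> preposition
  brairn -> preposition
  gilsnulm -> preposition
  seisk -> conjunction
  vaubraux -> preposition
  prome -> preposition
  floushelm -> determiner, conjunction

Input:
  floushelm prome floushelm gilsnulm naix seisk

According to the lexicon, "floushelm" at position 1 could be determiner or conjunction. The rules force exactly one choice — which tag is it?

conjunction

Candidates per position — 1:floushelm {determiner,conjunction}; 2:prome {preposition}; 3:floushelm {determiner,conjunction}; 4:gilsnulm {preposition}; 5:naix {determiner}; 6:seisk {conjunction}.
If word 1 were determiner, no tagging could satisfy rule 2; so word 1 is conjunction.
If word 3 were conjunction, no tagging could satisfy rule 1; so word 3 is determiner.
The only consistent sequence is: conjunction preposition determiner preposition determiner conjunction.
Verifying each rule — rule 1 ✓; rule 2 ✓.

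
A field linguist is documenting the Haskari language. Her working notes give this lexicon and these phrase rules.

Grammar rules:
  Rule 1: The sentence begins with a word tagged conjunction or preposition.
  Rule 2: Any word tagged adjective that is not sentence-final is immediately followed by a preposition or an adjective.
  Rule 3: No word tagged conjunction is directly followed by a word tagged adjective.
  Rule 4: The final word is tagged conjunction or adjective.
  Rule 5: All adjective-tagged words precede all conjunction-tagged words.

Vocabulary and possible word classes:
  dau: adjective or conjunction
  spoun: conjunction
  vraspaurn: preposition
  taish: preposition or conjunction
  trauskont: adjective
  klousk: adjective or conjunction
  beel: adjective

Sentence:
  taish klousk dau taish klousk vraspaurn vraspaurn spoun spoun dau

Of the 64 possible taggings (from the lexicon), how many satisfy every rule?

Candidates per position — 1:taish {preposition,conjunction}; 2:klousk {adjective,conjunction}; 3:dau {adjective,conjunction}; 4:taish {preposition,conjunction}; 5:klousk {adjective,conjunction}; 6:vraspaurn {preposition}; 7:vraspaurn {preposition}; 8:spoun {conjunction}; 9:spoun {conjunction}; 10:dau {adjective,conjunction}.
There are 64 candidate sequences in total.
Checking each against the rules leaves 6 sequences.
Count = 6.

6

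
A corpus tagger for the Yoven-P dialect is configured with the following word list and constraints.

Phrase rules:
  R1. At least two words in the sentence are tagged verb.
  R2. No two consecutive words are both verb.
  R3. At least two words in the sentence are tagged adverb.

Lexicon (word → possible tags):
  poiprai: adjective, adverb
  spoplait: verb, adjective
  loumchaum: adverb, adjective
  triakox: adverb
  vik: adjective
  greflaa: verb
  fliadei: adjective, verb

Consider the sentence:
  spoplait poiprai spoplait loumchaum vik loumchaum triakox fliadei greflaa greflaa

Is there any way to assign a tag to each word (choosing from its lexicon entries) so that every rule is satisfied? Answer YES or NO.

Candidates per position — 1:spoplait {verb,adjective}; 2:poiprai {adjective,adverb}; 3:spoplait {verb,adjective}; 4:loumchaum {adverb,adjective}; 5:vik {adjective}; 6:loumchaum {adverb,adjective}; 7:triakox {adverb}; 8:fliadei {adjective,verb}; 9:greflaa {verb}; 10:greflaa {verb}.
Rule 2 cannot be satisfied by any choice of tags from the lexicon.
So there is no consistent tagging.

NO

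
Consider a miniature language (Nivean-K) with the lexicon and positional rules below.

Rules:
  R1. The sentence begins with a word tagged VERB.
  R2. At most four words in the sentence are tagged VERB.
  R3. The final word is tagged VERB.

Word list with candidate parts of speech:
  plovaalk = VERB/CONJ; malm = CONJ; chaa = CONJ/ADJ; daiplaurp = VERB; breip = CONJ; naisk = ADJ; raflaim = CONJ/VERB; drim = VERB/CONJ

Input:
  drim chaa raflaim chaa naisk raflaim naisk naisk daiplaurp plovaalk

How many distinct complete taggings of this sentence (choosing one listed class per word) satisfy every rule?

12

Candidates per position — 1:drim {VERB,CONJ}; 2:chaa {CONJ,ADJ}; 3:raflaim {CONJ,VERB}; 4:chaa {CONJ,ADJ}; 5:naisk {ADJ}; 6:raflaim {CONJ,VERB}; 7:naisk {ADJ}; 8:naisk {ADJ}; 9:daiplaurp {VERB}; 10:plovaalk {VERB,CONJ}.
There are 64 candidate sequences in total.
Checking each against the rules leaves 12 sequences.
Count = 12.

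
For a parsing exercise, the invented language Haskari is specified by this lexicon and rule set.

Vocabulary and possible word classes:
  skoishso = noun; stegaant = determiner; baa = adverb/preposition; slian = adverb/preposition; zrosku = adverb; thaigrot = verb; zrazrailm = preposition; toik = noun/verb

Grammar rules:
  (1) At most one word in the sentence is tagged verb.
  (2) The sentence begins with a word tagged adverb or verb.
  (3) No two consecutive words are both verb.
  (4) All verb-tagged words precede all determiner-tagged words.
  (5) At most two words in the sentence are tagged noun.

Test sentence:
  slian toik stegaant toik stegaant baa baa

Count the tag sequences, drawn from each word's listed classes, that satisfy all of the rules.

Candidates per position — 1:slian {adverb,preposition}; 2:toik {noun,verb}; 3:stegaant {determiner}; 4:toik {noun,verb}; 5:stegaant {determiner}; 6:baa {adverb,preposition}; 7:baa {adverb,preposition}.
There are 32 candidate sequences in total.
Checking each against the rules leaves 8 sequences.
Count = 8.

8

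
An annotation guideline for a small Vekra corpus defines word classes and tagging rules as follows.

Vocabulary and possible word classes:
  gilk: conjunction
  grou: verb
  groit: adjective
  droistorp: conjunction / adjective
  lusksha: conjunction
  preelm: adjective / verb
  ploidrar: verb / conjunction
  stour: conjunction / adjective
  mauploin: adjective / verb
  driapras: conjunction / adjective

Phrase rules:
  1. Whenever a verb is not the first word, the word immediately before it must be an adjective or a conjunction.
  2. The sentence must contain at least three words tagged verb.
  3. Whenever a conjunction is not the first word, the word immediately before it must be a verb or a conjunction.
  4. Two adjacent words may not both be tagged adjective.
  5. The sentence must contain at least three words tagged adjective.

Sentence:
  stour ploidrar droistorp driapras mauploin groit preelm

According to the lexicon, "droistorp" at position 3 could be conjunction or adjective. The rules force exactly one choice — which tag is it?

conjunction

Candidates per position — 1:stour {conjunction,adjective}; 2:ploidrar {verb,conjunction}; 3:droistorp {conjunction,adjective}; 4:driapras {conjunction,adjective}; 5:mauploin {adjective,verb}; 6:groit {adjective}; 7:preelm {adjective,verb}.
At position 2, choosing conjunction makes rule 2 impossible to satisfy; hence verb.
At position 5, choosing adjective makes rule 2 impossible to satisfy; hence verb.
At position 7, choosing adjective makes rule 2 impossible to satisfy; hence verb.
Position 3: the remaining choice is settled jointly with positions 1, 4 — only conjunction at position 3 is part of a tagging that satisfies every rule.
The unique satisfying tagging is: adjective verb conjunction adjective verb adjective verb.
Check: rule 1 satisfied; rule 2 satisfied; rule 3 satisfied; rule 4 satisfied; rule 5 satisfied.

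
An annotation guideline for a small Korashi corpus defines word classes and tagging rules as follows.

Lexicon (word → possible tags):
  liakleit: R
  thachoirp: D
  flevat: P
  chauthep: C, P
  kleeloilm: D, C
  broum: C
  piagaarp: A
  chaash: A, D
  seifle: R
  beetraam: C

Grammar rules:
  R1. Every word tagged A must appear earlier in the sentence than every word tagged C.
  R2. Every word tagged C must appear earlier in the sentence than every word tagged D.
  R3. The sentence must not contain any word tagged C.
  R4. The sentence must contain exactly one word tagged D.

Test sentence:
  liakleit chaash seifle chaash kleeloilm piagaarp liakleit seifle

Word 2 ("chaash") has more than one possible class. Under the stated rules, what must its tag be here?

Candidates per position — 1:liakleit {R}; 2:chaash {A,D}; 3:seifle {R}; 4:chaash {A,D}; 5:kleeloilm {D,C}; 6:piagaarp {A}; 7:liakleit {R}; 8:seifle {R}.
Position 5: C is ruled out by rule 1; that leaves D.
Position 2: D is ruled out by rule 4; that leaves A.
Position 4: D is ruled out by rule 4; that leaves A.
The only consistent sequence is: R A R A D A R R.
Verifying each rule — rule 1 satisfied; rule 2 satisfied; rule 3 satisfied; rule 4 satisfied.

A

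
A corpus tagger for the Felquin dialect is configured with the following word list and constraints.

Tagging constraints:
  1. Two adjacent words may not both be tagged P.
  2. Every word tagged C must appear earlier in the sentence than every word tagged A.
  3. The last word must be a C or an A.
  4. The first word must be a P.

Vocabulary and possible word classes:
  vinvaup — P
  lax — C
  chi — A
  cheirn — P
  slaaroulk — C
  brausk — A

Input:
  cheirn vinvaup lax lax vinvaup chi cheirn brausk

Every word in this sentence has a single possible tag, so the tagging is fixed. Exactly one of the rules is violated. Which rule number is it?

Fixed tagging: P P C C P A P A.
Checking each rule: R1 fail, R2 pass, R3 pass, R4 pass.
Only rule 1 fails.

1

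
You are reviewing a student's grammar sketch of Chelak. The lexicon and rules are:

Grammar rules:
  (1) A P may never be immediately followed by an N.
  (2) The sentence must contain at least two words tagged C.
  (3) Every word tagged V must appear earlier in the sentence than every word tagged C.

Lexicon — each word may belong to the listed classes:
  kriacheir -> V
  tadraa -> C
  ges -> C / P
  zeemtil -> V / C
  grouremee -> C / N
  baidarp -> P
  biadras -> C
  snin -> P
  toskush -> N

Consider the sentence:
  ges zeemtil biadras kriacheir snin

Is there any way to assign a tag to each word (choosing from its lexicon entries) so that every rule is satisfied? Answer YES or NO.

NO

Candidates per position — 1:ges {C,P}; 2:zeemtil {V,C}; 3:biadras {C}; 4:kriacheir {V}; 5:snin {P}.
Rule 3 cannot be satisfied by any choice of tags from the lexicon.
So there is no consistent tagging.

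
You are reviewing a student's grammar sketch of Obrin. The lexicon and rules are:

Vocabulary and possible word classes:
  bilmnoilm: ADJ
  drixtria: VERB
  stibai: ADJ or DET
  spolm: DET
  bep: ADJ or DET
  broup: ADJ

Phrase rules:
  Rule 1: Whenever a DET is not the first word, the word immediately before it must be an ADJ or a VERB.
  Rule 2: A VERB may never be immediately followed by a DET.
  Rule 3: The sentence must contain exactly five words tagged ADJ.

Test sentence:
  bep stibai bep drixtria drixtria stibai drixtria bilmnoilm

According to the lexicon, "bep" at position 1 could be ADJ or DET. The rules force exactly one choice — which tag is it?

Candidates per position — 1:bep {ADJ,DET}; 2:stibai {ADJ,DET}; 3:bep {ADJ,DET}; 4:drixtria {VERB}; 5:drixtria {VERB}; 6:stibai {ADJ,DET}; 7:drixtria {VERB}; 8:bilmnoilm {ADJ}.
Position 1: tagging it DET would leave rule 3 unsatisfiable, so it must be ADJ.
Position 2: tagging it DET would leave rule 3 unsatisfiable, so it must be ADJ.
Position 3: tagging it DET would leave rule 3 unsatisfiable, so it must be ADJ.
Position 6: tagging it DET would leave rule 2 unsatisfiable, so it must be ADJ.
The unique satisfying tagging is: ADJ ADJ ADJ VERB VERB ADJ VERB ADJ.
Rule-by-rule: rule 1 ✓; rule 2 ✓; rule 3 ✓.

ADJ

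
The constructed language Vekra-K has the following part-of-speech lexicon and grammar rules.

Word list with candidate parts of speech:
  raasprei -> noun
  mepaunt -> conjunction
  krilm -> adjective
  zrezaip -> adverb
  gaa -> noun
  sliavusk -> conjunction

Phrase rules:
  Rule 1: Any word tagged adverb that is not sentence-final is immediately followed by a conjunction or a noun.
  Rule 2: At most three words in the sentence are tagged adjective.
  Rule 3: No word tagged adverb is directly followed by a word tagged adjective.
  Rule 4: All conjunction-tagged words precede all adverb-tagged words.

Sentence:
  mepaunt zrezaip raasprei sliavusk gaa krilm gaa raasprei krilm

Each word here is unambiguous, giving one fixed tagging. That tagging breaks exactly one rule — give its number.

4

Fixed tagging: conjunction adverb noun conjunction noun adjective noun noun adjective.
Rule check: R1 ok, R2 ok, R3 ok, R4 fails.
Only rule 4 fails.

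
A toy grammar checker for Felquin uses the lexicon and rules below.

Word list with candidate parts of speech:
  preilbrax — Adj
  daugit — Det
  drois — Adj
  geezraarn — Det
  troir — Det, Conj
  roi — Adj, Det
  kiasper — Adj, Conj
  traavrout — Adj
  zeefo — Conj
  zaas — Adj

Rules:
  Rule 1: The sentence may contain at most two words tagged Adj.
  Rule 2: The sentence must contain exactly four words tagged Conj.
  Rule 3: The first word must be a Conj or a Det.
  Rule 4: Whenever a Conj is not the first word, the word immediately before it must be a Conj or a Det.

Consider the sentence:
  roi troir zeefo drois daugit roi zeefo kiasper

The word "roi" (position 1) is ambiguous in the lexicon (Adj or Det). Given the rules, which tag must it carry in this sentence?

Candidates per position — 1:roi {Adj,Det}; 2:troir {Det,Conj}; 3:zeefo {Conj}; 4:drois {Adj}; 5:daugit {Det}; 6:roi {Adj,Det}; 7:zeefo {Conj}; 8:kiasper {Adj,Conj}.
Position 1: Adj is ruled out by rule 3; that leaves Det.
Position 2: Det is ruled out by rule 2; that leaves Conj.
Position 6: Adj is ruled out by rule 4; that leaves Det.
Position 8: Adj is ruled out by rule 2; that leaves Conj.
So the tagging must be: Det Conj Conj Adj Det Det Conj Conj.
Rule-by-rule: rule 1 holds; rule 2 holds; rule 3 holds; rule 4 holds.

Det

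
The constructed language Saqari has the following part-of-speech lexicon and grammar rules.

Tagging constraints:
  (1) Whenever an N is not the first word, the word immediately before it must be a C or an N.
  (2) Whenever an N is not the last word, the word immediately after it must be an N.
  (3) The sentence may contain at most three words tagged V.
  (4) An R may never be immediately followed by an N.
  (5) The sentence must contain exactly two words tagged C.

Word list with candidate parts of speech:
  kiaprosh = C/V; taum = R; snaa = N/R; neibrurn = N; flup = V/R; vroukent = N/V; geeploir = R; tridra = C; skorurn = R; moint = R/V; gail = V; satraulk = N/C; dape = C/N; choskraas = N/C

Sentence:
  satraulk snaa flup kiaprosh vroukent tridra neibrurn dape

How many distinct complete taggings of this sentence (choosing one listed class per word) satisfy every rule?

Candidates per position — 1:satraulk {N,C}; 2:snaa {N,R}; 3:flup {V,R}; 4:kiaprosh {C,V}; 5:vroukent {N,V}; 6:tridra {C}; 7:neibrurn {N}; 8:dape {C,N}.
There are 64 candidate sequences in total.
The sequences that satisfy every rule: C R V V V C N N; C R R V V C N N.
Count = 2.

2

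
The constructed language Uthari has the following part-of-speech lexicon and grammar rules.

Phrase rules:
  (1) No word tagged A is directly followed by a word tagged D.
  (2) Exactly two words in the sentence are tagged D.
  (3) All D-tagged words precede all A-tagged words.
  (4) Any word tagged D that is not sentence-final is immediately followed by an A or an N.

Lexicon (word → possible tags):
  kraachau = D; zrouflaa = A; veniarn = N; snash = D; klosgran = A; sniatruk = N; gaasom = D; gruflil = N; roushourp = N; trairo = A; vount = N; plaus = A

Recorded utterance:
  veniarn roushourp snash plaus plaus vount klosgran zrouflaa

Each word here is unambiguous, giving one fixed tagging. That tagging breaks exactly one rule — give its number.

Fixed tagging: N N D A A N A A.
Applying the rules: R1 ✓, R2 ✗, R3 ✓, R4 ✓.
Only rule 2 fails.

2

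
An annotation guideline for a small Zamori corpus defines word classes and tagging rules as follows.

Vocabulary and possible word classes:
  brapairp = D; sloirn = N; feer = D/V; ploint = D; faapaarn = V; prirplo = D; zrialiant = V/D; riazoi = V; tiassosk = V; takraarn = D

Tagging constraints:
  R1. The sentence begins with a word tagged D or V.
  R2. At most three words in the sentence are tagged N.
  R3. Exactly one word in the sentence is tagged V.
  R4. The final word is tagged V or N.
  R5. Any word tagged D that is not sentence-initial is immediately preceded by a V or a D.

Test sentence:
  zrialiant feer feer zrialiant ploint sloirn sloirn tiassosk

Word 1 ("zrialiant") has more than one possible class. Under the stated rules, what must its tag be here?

D

Candidates per position — 1:zrialiant {V,D}; 2:feer {D,V}; 3:feer {D,V}; 4:zrialiant {V,D}; 5:ploint {D}; 6:sloirn {N}; 7:sloirn {N}; 8:tiassosk {V}.
If word 1 were V, no tagging could satisfy rule 3; so word 1 is D.
If word 2 were V, no tagging could satisfy rule 3; so word 2 is D.
If word 3 were V, no tagging could satisfy rule 3; so word 3 is D.
If word 4 were V, no tagging could satisfy rule 3; so word 4 is D.
The unique satisfying tagging is: D D D D D N N V.
Checking: rule 1 holds; rule 2 holds; rule 3 holds; rule 4 holds; rule 5 holds.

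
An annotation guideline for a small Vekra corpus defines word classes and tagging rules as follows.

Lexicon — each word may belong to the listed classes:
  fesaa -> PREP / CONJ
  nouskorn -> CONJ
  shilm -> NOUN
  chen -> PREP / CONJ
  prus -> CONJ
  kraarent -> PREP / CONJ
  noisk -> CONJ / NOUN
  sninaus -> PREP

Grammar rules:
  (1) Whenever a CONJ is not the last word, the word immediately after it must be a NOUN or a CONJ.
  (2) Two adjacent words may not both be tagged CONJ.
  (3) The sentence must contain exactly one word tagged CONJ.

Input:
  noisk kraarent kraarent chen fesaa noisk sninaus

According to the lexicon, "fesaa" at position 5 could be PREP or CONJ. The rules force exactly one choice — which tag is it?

Candidates per position — 1:noisk {CONJ,NOUN}; 2:kraarent {PREP,CONJ}; 3:kraarent {PREP,CONJ}; 4:chen {PREP,CONJ}; 5:fesaa {PREP,CONJ}; 6:noisk {CONJ,NOUN}; 7:sninaus {PREP}.
Position 6: CONJ is ruled out by rule 1; that leaves NOUN.
Position 5: the remaining choice is settled jointly with positions 1, 2, 3, 4 — only CONJ at position 5 is part of a tagging that satisfies every rule.
The unique satisfying tagging is: NOUN PREP PREP PREP CONJ NOUN PREP.
Checking: rule 1 satisfied; rule 2 satisfied; rule 3 satisfied.

CONJ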